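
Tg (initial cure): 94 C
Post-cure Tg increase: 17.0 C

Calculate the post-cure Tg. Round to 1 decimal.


Post-cure Tg = 94 + 17.0 = 111.0 C

111.0


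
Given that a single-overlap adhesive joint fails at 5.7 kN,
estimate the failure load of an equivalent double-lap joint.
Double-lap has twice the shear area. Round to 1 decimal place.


Double-lap factor = 2
Expected load = 5.7 * 2 = 11.4 kN

11.4


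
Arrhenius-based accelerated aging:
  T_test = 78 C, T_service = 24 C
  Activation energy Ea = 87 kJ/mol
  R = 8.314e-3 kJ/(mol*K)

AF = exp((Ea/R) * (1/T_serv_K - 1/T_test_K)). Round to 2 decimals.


T_test_K = 351.15, T_serv_K = 297.15
AF = exp((87/8.314e-3) * (1/297.15 - 1/351.15))
= 224.85

224.85


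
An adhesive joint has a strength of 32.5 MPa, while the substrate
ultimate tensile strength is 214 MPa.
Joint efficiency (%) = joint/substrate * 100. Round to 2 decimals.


Efficiency = 32.5 / 214 * 100
= 15.19%

15.19


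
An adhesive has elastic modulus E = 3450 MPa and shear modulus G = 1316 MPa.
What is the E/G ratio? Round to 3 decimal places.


E/G = 3450 / 1316 = 2.622

2.622


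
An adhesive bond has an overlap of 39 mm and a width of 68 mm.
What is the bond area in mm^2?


Bond area = overlap * width
= 39 * 68
= 2652 mm^2

2652


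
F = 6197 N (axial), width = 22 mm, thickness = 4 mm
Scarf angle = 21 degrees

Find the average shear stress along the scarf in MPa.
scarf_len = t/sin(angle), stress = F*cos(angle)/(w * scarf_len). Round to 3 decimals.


scarf_len = 4/sin(21 deg) = 11.1617
cos(21 deg) = 0.933580
stress = 6197*0.933580/(22*11.1617) = 23.560 MPa

23.560


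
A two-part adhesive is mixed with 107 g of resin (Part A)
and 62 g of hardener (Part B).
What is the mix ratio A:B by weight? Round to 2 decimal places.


Mix ratio = mass_A / mass_B
= 107 / 62
= 1.73

1.73


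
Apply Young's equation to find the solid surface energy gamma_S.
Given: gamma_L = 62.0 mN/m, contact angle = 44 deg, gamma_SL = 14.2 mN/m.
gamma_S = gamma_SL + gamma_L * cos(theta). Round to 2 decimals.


theta_rad = 44 * pi/180 = 0.767945
gamma_S = 14.2 + 62.0 * cos(0.767945)
= 58.80 mN/m

58.80


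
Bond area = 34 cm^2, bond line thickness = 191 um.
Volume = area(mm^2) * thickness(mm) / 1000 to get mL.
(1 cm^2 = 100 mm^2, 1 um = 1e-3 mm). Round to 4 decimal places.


area_mm2 = 34 * 100 = 3400
blt_mm = 191 * 1e-3 = 0.191
vol_mm3 = 3400 * 0.191 = 649.4
vol_mL = 649.4 / 1000 = 0.6494 mL

0.6494


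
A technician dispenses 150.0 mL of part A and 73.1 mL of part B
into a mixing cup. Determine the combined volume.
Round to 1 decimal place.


Combined volume = 150.0 + 73.1
= 223.1 mL

223.1


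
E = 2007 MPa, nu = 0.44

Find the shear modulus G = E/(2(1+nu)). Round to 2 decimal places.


G = 2007 / (2 * 1.44)
= 696.88 MPa

696.88


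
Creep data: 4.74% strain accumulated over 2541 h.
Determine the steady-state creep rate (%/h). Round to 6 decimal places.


Rate = 4.74 / 2541 = 0.001865 %/h

0.001865


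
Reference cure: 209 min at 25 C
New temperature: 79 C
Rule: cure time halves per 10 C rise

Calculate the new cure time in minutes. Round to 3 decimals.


factor = 2^((79-25)/10) = 42.2243
t_new = 209 / 42.2243 = 4.950 min

4.950


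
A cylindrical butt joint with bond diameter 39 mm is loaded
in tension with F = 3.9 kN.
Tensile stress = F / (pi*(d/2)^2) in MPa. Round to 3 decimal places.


Area = pi * (39/2)^2 = 1194.5906 mm^2
Stress = 3.9*1000 / 1194.5906
= 3.265 MPa

3.265


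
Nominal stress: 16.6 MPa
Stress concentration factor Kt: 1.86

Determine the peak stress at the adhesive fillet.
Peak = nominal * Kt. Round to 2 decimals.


Peak stress = 16.6 * 1.86
= 30.88 MPa

30.88


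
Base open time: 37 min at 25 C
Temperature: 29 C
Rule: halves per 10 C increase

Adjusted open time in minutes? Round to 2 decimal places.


Acceleration = 2^((29-25)/10) = 1.3195
Open time = 37 / 1.3195 = 28.04 min

28.04


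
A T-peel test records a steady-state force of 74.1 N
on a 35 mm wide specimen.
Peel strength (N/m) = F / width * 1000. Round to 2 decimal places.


Peel strength = 74.1 / 35 * 1000
= 2117.14 N/m

2117.14


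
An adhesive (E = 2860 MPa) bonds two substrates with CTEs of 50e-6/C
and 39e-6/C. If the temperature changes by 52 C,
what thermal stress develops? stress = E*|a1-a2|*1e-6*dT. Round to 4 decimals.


Stress = 2860 * |50 - 39| * 1e-6 * 52
= 1.6359 MPa

1.6359


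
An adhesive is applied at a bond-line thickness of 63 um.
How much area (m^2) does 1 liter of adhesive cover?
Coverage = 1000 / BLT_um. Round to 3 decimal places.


Coverage = 1000 / 63 = 15.873 m^2

15.873


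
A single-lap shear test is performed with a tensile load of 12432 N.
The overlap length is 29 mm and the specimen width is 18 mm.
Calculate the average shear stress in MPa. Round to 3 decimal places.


Shear stress = F / (overlap * width)
= 12432 / (29 * 18)
= 12432 / 522
= 23.816 MPa

23.816


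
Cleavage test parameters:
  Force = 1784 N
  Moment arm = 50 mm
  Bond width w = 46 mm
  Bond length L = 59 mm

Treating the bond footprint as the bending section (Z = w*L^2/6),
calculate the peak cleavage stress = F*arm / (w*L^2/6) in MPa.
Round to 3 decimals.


M = 1784 * 50 = 89200 N*mm
Z = 46 * 59^2 / 6 = 160126 / 6 mm^3
sigma = M / Z = 6 * 89200 / 160126 = 535200 / 160126
= 3.342 MPa

3.342


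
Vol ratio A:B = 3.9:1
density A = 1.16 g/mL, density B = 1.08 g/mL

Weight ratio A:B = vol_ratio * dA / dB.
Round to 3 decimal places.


Weight ratio = 3.9 * 1.16 / 1.08
= 4.189

4.189


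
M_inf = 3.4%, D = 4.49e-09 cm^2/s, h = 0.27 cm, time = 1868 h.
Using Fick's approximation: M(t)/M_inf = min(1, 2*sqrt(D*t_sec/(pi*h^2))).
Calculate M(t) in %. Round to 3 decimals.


t = 6724800 s
ratio = min(1, 2*sqrt(4.49e-09*6724800/(pi*0.0729)))
= 0.726197
M(t) = 3.4 * 0.726197 = 2.469%

2.469


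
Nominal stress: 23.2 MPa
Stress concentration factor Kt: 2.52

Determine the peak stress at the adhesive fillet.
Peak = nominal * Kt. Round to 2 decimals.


Peak stress = 23.2 * 2.52
= 58.46 MPa

58.46


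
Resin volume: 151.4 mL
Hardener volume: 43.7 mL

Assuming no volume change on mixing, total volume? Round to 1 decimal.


V_total = 151.4 + 43.7 = 195.1 mL

195.1


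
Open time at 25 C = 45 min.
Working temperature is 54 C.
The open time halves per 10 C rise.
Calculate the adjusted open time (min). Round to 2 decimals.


factor = 2^((54 - 25) / 10) = 7.4643
ot = 45 / 7.4643 = 6.03 min

6.03


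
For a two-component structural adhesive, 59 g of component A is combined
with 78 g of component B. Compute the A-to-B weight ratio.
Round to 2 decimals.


Weight ratio A:B = 59 / 78
= 0.76

0.76


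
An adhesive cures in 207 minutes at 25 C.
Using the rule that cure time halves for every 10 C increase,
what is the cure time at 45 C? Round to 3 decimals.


Factor = 2^((45 - 25) / 10) = 4.0000
Cure time = 207 / 4.0000
= 51.750 minutes

51.750


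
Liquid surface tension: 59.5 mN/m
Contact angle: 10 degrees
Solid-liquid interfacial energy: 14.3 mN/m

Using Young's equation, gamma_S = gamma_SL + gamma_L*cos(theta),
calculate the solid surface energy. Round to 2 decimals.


gamma_S = 14.3 + 59.5 * cos(10)
= 72.90 mN/m

72.90


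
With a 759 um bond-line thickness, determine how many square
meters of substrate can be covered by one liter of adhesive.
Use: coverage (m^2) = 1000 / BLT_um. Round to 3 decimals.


Coverage = 1000 / 759 = 1.318 m^2

1.318


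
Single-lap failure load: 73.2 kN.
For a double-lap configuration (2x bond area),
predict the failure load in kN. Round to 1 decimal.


Failure load = 73.2 * 2 = 146.4 kN

146.4


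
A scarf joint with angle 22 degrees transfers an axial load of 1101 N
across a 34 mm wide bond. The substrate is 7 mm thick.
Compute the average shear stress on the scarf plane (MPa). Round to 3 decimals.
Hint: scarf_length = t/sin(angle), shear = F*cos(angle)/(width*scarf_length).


scarf_length = 7 / sin(22 deg) = 18.6863 mm
cos(22 deg) = 0.927184
shear stress = 1101 * 0.927184 / (34 * 18.6863)
= 1.607 MPa

1.607


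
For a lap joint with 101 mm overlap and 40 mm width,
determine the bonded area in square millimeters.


Area = 101 * 40 = 4040 mm^2

4040


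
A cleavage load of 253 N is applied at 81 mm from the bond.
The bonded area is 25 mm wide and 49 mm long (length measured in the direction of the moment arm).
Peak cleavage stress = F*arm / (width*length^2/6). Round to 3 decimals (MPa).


Moment = 253 * 81 = 20493 N*mm
Section modulus = 25 * 2401 / 6 = 60025 / 6 mm^3
Stress = 20493 / (60025 / 6) = 122958 / 60025
= 2.048 MPa

2.048


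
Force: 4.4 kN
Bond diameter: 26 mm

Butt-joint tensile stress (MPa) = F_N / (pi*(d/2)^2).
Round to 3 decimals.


F_N = 4.4 * 1000 = 4400.0 N
A = pi*(13.0)^2 = 530.9292 mm^2
stress = 4400.0 / 530.9292 = 8.287 MPa

8.287


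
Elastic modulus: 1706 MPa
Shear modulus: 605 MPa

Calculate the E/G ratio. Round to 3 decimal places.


E / G = 1706 / 605 = 2.820

2.820


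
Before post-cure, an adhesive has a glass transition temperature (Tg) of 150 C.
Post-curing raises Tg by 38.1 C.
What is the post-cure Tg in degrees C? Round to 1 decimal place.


Tg_post = Tg_base + delta_Tg
= 150 + 38.1
= 188.1 C

188.1


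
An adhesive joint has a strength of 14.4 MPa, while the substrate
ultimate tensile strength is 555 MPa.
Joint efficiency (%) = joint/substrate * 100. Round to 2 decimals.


Efficiency = 14.4 / 555 * 100
= 2.59%

2.59


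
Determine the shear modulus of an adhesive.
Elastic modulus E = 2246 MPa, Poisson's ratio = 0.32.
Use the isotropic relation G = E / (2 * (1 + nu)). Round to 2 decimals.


G = 2246 / (2*(1+0.32)) = 2246 / 2.64
= 850.76 MPa

850.76


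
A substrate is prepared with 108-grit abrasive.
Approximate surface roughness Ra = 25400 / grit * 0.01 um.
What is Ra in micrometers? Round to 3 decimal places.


Ra = 25400 / 108 * 0.01 = 2.352 um

2.352


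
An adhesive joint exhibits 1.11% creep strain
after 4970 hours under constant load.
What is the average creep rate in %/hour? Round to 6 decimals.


Creep rate = strain / time
= 1.11 / 4970
= 0.000223 %/h

0.000223


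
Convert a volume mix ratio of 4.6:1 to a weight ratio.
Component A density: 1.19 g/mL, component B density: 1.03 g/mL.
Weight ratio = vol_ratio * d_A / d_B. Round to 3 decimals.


= 4.6 * 1.19 / 1.03 = 5.315

5.315


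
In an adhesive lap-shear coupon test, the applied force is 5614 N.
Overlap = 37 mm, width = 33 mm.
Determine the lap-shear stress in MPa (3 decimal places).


stress = F / (overlap * width)
= 5614 / (37 * 33)
= 4.598 MPa

4.598


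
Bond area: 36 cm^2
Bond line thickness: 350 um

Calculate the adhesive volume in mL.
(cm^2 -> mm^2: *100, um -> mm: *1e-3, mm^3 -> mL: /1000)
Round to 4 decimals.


V = 36*100 * 350*1e-3 / 1000
= 1.2600 mL

1.2600


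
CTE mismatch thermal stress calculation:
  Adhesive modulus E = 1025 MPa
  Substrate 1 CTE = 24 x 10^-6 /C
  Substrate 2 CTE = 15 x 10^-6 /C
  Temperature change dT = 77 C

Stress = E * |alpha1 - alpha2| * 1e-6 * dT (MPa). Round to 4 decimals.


delta_alpha = |24 - 15| = 9 x 10^-6/C
Stress = 1025 * 9e-6 * 77
= 0.7103 MPa

0.7103


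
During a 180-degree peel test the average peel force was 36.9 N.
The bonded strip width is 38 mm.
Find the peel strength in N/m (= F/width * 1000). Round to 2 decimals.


Peel strength = F/width * 1000
= 36.9 / 38 * 1000
= 971.05 N/m

971.05


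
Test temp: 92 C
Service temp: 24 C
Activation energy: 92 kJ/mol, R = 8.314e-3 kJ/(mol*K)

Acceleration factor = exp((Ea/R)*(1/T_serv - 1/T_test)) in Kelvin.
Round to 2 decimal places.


AF = exp((92/0.008314)*(1/297.15 - 1/365.15))
= 1027.51

1027.51


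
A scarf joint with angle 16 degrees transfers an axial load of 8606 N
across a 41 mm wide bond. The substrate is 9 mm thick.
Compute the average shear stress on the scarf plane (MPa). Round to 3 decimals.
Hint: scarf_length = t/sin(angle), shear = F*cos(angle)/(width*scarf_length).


scarf_length = 9 / sin(16 deg) = 32.6516 mm
cos(16 deg) = 0.961262
shear stress = 8606 * 0.961262 / (41 * 32.6516)
= 6.180 MPa

6.180


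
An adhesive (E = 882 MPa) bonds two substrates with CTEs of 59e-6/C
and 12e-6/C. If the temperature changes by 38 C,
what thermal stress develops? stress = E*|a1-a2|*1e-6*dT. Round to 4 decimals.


Stress = 882 * |59 - 12| * 1e-6 * 38
= 1.5753 MPa

1.5753


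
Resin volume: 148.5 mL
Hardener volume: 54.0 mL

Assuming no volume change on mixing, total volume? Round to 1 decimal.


V_total = 148.5 + 54.0 = 202.5 mL

202.5


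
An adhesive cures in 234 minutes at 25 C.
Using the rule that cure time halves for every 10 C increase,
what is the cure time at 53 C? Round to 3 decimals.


Factor = 2^((53 - 25) / 10) = 6.9644
Cure time = 234 / 6.9644
= 33.599 minutes

33.599


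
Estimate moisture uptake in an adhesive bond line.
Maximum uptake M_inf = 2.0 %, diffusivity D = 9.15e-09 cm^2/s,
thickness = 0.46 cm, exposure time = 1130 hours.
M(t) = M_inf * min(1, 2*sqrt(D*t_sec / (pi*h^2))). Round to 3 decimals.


Convert time: 1130 h = 4068000 s
ratio = min(1, 2*sqrt(9.15e-09*4068000/(pi*0.46^2)))
= 0.473258
M(t) = 2.0 * 0.473258 = 0.947%

0.947


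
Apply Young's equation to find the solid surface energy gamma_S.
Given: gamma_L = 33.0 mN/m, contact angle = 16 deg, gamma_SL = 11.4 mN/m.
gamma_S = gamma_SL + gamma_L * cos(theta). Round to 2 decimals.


theta_rad = 16 * pi/180 = 0.279253
gamma_S = 11.4 + 33.0 * cos(0.279253)
= 43.12 mN/m

43.12


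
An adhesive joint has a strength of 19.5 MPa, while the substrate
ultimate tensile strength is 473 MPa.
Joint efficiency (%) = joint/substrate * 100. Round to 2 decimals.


Efficiency = 19.5 / 473 * 100
= 4.12%

4.12


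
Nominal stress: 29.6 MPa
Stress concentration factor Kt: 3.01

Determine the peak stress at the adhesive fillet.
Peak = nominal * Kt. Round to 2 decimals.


Peak stress = 29.6 * 3.01
= 89.10 MPa

89.10


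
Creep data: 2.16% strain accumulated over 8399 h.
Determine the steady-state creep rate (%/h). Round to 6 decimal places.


Rate = 2.16 / 8399 = 0.000257 %/h

0.000257


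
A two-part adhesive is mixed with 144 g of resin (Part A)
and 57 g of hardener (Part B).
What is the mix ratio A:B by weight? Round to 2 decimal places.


Mix ratio = mass_A / mass_B
= 144 / 57
= 2.53

2.53


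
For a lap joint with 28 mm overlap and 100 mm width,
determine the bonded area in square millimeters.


Area = 28 * 100 = 2800 mm^2

2800


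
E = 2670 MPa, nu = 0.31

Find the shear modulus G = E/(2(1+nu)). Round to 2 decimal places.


G = 2670 / (2 * 1.31)
= 1019.08 MPa

1019.08


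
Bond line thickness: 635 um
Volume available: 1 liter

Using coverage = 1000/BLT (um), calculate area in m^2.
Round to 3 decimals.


1 L = 1e6 mm^3, thickness = 635 um = 0.635 mm
Area = 1e6 / 0.635 mm^2 = (1e6 / 0.635) / 1e6 m^2 = 1000 / 635 m^2
= 1.575 m^2

1.575


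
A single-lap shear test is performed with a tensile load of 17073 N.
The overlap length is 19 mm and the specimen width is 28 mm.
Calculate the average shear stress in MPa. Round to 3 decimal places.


Shear stress = F / (overlap * width)
= 17073 / (19 * 28)
= 17073 / 532
= 32.092 MPa

32.092


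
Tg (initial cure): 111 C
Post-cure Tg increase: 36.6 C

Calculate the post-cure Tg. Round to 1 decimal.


Post-cure Tg = 111 + 36.6 = 147.6 C

147.6


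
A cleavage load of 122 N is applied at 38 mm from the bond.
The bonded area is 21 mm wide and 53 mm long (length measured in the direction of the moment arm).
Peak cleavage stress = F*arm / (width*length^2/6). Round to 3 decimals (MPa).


Moment = 122 * 38 = 4636 N*mm
Section modulus = 21 * 2809 / 6 = 58989 / 6 mm^3
Stress = 4636 / (58989 / 6) = 27816 / 58989
= 0.472 MPa

0.472


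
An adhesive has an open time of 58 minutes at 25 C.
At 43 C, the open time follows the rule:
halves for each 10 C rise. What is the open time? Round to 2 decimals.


Factor = 2^((43-25)/10) = 3.4822
Open time = 58 / 3.4822 = 16.66 min

16.66


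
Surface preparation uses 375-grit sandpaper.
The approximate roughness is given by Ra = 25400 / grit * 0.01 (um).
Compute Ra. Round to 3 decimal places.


Ra = 25400 / 375 * 0.01
= 254 / 375
= 0.677 um

0.677


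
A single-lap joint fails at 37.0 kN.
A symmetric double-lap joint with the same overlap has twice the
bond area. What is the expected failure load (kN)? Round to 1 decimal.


Double-lap load = 2 * 37.0 = 74.0 kN

74.0


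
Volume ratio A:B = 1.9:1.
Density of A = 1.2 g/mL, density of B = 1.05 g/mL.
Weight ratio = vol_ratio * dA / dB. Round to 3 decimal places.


Wt ratio = 1.9 * 1.2 / 1.05
= 2.171

2.171


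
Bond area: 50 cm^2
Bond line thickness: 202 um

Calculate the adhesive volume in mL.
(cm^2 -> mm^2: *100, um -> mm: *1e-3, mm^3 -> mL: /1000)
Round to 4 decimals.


V = 50*100 * 202*1e-3 / 1000
= 1.0100 mL

1.0100


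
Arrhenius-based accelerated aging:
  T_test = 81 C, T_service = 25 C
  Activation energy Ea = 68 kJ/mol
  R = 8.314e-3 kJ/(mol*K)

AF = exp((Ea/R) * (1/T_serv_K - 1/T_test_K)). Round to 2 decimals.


T_test_K = 354.15, T_serv_K = 298.15
AF = exp((68/8.314e-3) * (1/298.15 - 1/354.15))
= 76.54

76.54


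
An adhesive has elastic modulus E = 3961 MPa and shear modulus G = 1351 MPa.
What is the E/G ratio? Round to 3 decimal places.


E/G = 3961 / 1351 = 2.932

2.932


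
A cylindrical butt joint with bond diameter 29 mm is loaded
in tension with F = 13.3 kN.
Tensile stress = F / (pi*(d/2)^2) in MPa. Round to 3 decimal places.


Area = pi * (29/2)^2 = 660.5199 mm^2
Stress = 13.3*1000 / 660.5199
= 20.136 MPa

20.136


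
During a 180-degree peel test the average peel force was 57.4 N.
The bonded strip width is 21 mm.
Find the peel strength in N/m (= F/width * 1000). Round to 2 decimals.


Peel strength = F/width * 1000
= 57.4 / 21 * 1000
= 2733.33 N/m

2733.33


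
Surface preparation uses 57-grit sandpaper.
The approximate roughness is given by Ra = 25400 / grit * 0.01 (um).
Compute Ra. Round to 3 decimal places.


Ra = 25400 / 57 * 0.01
= 254 / 57
= 4.456 um

4.456


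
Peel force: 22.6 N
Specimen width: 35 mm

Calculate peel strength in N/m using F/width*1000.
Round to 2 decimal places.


Peel strength = 22.6 / 35 * 1000 = 645.71 N/m

645.71


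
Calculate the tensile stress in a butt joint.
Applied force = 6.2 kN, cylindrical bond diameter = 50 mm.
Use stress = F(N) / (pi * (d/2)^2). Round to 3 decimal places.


A = pi * 25.0^2 = 1963.4954 mm^2
sigma = 6200.0 / 1963.4954 = 3.158 MPa

3.158


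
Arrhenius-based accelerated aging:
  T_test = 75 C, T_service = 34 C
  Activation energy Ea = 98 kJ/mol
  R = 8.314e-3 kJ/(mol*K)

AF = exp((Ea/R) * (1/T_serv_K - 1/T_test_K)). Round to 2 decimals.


T_test_K = 348.15, T_serv_K = 307.15
AF = exp((98/8.314e-3) * (1/307.15 - 1/348.15))
= 91.78

91.78


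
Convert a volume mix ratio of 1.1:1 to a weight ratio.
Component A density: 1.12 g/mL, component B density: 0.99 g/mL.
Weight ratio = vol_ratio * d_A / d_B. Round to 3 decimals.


= 1.1 * 1.12 / 0.99 = 1.244

1.244


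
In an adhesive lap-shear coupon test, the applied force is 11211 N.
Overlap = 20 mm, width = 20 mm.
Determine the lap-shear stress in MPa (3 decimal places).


stress = F / (overlap * width)
= 11211 / (20 * 20)
= 28.028 MPa

28.028


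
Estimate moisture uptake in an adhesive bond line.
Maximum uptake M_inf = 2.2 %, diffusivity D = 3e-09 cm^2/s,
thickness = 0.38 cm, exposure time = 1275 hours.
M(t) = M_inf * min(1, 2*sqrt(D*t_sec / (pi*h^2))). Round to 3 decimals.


Convert time: 1275 h = 4590000 s
ratio = min(1, 2*sqrt(3e-09*4590000/(pi*0.38^2)))
= 0.348448
M(t) = 2.2 * 0.348448 = 0.767%

0.767


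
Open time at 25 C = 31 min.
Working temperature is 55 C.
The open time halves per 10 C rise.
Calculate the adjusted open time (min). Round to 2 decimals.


factor = 2^((55 - 25) / 10) = 8.0000
ot = 31 / 8.0000 = 3.88 min

3.88


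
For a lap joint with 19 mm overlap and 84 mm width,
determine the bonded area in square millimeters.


Area = 19 * 84 = 1596 mm^2

1596


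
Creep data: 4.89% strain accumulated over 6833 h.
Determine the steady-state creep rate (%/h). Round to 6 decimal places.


Rate = 4.89 / 6833 = 0.000716 %/h

0.000716


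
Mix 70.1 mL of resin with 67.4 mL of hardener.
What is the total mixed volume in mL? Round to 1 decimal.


Total = 70.1 + 67.4 = 137.5 mL

137.5


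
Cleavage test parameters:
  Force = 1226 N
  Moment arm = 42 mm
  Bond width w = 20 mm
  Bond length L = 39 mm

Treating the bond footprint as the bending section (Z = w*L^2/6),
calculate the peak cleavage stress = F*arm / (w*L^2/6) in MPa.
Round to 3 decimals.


M = 1226 * 42 = 51492 N*mm
Z = 20 * 39^2 / 6 = 30420 / 6 mm^3
sigma = M / Z = 6 * 51492 / 30420 = 308952 / 30420
= 10.156 MPa

10.156


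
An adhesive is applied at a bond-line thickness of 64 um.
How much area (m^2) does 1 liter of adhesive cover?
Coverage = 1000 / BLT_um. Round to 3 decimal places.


Coverage = 1000 / 64 = 15.625 m^2

15.625


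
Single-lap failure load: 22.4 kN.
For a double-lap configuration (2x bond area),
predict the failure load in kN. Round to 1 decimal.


Failure load = 22.4 * 2 = 44.8 kN

44.8


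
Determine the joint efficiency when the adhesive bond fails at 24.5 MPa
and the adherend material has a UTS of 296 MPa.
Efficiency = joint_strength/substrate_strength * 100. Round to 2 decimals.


Joint efficiency = 24.5 / 296 * 100
= 8.28%

8.28


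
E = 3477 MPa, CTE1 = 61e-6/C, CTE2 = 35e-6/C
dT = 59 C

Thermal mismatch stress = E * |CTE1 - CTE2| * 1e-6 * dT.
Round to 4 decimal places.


= 3477 * 26e-6 * 59
= 5.3337 MPa

5.3337


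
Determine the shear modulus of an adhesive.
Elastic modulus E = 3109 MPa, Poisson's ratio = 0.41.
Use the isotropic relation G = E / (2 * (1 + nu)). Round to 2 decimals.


G = 3109 / (2*(1+0.41)) = 3109 / 2.82
= 1102.48 MPa

1102.48


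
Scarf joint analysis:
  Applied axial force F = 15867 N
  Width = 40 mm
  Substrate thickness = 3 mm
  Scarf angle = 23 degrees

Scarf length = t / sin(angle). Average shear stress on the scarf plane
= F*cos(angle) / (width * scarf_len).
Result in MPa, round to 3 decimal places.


Scarf length = 3 / sin(23 deg) = 7.6779 mm
cos(23 deg) = 0.920505
Shear = 15867 * 0.920505 / (40 * 7.6779)
= 47.557 MPa

47.557


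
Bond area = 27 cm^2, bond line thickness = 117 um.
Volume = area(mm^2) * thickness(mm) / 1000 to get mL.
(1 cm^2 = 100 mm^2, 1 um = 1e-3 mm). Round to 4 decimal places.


area_mm2 = 27 * 100 = 2700
blt_mm = 117 * 1e-3 = 0.117
vol_mm3 = 2700 * 0.117 = 315.9
vol_mL = 315.9 / 1000 = 0.3159 mL

0.3159


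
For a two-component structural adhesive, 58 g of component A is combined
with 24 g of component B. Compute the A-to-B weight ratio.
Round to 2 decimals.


Weight ratio A:B = 58 / 24
= 2.42

2.42


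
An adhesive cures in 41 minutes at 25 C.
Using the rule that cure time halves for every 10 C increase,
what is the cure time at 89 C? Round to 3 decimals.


Factor = 2^((89 - 25) / 10) = 84.4485
Cure time = 41 / 84.4485
= 0.486 minutes

0.486


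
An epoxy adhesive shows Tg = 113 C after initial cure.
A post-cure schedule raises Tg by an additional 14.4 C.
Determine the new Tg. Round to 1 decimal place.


New Tg = 113 + 14.4
= 127.4 C

127.4


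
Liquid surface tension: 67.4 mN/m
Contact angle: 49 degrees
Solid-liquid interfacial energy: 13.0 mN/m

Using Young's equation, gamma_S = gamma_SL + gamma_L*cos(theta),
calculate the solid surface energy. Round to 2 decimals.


gamma_S = 13.0 + 67.4 * cos(49)
= 57.22 mN/m

57.22


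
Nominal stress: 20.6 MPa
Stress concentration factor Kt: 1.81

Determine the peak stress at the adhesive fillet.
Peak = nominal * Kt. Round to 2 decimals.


Peak stress = 20.6 * 1.81
= 37.29 MPa

37.29


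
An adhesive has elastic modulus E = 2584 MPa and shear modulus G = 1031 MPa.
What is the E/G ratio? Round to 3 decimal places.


E/G = 2584 / 1031 = 2.506

2.506


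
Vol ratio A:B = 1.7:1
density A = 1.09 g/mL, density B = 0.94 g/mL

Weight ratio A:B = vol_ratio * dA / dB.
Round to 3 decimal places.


Weight ratio = 1.7 * 1.09 / 0.94
= 1.971

1.971


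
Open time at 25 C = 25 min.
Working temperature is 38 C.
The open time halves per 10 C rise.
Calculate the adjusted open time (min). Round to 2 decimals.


factor = 2^((38 - 25) / 10) = 2.4623
ot = 25 / 2.4623 = 10.15 min

10.15


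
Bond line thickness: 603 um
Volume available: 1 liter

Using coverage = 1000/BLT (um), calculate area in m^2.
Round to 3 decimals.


1 L = 1e6 mm^3, thickness = 603 um = 0.603 mm
Area = 1e6 / 0.603 mm^2 = (1e6 / 0.603) / 1e6 m^2 = 1000 / 603 m^2
= 1.658 m^2

1.658


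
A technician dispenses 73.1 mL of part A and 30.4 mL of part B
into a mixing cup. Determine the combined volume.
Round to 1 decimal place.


Combined volume = 73.1 + 30.4
= 103.5 mL

103.5


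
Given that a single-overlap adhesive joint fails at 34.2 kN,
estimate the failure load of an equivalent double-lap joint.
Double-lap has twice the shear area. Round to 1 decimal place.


Double-lap factor = 2
Expected load = 34.2 * 2 = 68.4 kN

68.4


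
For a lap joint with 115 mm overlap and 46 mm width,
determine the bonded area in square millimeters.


Area = 115 * 46 = 5290 mm^2

5290


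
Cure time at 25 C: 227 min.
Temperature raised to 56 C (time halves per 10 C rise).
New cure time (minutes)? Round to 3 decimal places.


Acceleration factor = 2^(31/10) = 8.5742
New time = 227 / 8.5742 = 26.475 min

26.475


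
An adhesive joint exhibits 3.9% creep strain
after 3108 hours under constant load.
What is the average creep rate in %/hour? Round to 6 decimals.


Creep rate = strain / time
= 3.9 / 3108
= 0.001255 %/h

0.001255


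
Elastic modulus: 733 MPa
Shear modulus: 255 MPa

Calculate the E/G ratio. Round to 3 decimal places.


E / G = 733 / 255 = 2.875

2.875


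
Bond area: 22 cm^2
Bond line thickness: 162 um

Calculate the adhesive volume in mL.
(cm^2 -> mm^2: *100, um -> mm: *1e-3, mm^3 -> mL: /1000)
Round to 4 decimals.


V = 22*100 * 162*1e-3 / 1000
= 0.3564 mL

0.3564


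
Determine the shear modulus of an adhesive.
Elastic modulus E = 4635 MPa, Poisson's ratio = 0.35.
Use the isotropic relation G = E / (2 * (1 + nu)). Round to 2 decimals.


G = 4635 / (2*(1+0.35)) = 4635 / 2.70
= 1716.67 MPa

1716.67


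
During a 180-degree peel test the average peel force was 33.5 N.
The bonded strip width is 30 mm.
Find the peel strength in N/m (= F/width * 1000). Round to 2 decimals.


Peel strength = F/width * 1000
= 33.5 / 30 * 1000
= 1116.67 N/m

1116.67


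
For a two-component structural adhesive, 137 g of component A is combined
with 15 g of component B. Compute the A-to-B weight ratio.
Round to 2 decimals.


Weight ratio A:B = 137 / 15
= 9.13

9.13


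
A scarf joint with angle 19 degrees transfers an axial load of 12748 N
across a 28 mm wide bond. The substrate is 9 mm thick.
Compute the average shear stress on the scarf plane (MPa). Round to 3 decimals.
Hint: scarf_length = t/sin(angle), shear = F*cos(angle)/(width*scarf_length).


scarf_length = 9 / sin(19 deg) = 27.6440 mm
cos(19 deg) = 0.945519
shear stress = 12748 * 0.945519 / (28 * 27.6440)
= 15.572 MPa

15.572


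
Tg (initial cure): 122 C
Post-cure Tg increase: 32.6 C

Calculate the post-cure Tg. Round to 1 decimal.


Post-cure Tg = 122 + 32.6 = 154.6 C

154.6


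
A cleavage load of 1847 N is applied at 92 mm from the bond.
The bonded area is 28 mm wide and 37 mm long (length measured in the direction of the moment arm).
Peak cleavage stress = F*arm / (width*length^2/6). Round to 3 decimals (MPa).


Moment = 1847 * 92 = 169924 N*mm
Section modulus = 28 * 1369 / 6 = 38332 / 6 mm^3
Stress = 169924 / (38332 / 6) = 1019544 / 38332
= 26.598 MPa

26.598


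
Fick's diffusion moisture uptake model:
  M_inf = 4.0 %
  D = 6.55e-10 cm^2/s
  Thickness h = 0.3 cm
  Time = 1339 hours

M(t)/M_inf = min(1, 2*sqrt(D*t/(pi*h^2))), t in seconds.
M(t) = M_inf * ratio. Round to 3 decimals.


t_sec = 1339 * 3600 = 4820400
ratio = 2*sqrt(6.55e-10*4820400/(pi*0.3^2))
= min(1, 0.211347)
= 0.211347
M(t) = 4.0 * 0.211347 = 0.845 %

0.845


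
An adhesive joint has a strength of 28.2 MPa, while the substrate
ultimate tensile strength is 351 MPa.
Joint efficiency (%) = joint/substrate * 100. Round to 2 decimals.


Efficiency = 28.2 / 351 * 100
= 8.03%

8.03


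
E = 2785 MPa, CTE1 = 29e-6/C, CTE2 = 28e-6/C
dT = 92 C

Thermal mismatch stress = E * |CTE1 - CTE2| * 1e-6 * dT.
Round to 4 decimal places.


= 2785 * 1e-6 * 92
= 0.2562 MPa

0.2562


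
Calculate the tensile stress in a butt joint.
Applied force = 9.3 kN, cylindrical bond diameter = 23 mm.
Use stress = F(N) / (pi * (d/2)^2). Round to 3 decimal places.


A = pi * 11.5^2 = 415.4756 mm^2
sigma = 9300.0 / 415.4756 = 22.384 MPa

22.384


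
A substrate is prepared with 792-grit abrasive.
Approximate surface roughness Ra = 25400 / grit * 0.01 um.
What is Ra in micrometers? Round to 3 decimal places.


Ra = 25400 / 792 * 0.01 = 0.321 um

0.321


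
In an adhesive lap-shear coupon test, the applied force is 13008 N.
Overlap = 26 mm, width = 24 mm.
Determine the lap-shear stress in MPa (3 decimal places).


stress = F / (overlap * width)
= 13008 / (26 * 24)
= 20.846 MPa

20.846


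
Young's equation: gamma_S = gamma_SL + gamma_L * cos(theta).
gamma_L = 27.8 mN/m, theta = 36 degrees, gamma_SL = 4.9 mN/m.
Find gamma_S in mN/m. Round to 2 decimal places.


cos(36 deg) = 0.809017
gamma_S = 4.9 + 27.8 * 0.809017
= 27.39 mN/m

27.39


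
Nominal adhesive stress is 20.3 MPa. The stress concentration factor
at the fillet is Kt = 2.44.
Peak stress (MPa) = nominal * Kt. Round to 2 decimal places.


Peak = 20.3 * 2.44 = 49.53 MPa

49.53


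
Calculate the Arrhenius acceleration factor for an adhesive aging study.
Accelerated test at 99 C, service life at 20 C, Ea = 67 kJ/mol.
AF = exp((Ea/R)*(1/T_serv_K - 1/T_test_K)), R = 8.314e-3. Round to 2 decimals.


T_test = 372.15 K, T_serv = 293.15 K
Ea/R = 67 / 0.008314 = 8058.70
AF = exp(8058.70 * (1/293.15 - 1/372.15))
= 342.26

342.26


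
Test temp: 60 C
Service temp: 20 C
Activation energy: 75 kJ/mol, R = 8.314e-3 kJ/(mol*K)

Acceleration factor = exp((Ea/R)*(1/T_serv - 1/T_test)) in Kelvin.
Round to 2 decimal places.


AF = exp((75/0.008314)*(1/293.15 - 1/333.15))
= 40.23

40.23


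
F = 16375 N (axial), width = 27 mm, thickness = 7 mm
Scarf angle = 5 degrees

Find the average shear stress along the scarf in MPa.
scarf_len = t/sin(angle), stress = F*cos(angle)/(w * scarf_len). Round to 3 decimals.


scarf_len = 7/sin(5 deg) = 80.3160
cos(5 deg) = 0.996195
stress = 16375*0.996195/(27*80.3160) = 7.522 MPa

7.522


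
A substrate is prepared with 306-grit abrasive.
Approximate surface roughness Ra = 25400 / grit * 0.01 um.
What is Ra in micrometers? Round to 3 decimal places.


Ra = 25400 / 306 * 0.01 = 0.830 um

0.830


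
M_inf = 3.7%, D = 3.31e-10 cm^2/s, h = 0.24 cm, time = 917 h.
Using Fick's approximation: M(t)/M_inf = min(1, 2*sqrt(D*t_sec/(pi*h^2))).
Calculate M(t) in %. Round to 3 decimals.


t = 3301200 s
ratio = min(1, 2*sqrt(3.31e-10*3301200/(pi*0.0576)))
= 0.155415
M(t) = 3.7 * 0.155415 = 0.575%

0.575


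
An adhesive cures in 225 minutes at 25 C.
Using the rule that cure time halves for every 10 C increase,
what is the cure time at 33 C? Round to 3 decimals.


Factor = 2^((33 - 25) / 10) = 1.7411
Cure time = 225 / 1.7411
= 129.229 minutes

129.229


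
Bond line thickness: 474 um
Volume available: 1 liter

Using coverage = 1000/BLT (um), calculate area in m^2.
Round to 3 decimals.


1 L = 1e6 mm^3, thickness = 474 um = 0.474 mm
Area = 1e6 / 0.474 mm^2 = (1e6 / 0.474) / 1e6 m^2 = 1000 / 474 m^2
= 2.110 m^2

2.110


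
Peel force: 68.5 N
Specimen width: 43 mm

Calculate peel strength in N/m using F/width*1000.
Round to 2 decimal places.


Peel strength = 68.5 / 43 * 1000 = 1593.02 N/m

1593.02


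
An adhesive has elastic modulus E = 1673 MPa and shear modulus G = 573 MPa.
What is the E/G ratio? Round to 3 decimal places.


E/G = 1673 / 573 = 2.920

2.920


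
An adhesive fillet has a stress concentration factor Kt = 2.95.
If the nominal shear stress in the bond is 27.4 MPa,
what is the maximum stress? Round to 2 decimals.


Max stress = 27.4 * 2.95 = 80.83 MPa

80.83


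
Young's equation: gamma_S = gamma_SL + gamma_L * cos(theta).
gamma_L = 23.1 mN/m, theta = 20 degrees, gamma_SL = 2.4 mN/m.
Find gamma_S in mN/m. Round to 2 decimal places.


cos(20 deg) = 0.939693
gamma_S = 2.4 + 23.1 * 0.939693
= 24.11 mN/m

24.11


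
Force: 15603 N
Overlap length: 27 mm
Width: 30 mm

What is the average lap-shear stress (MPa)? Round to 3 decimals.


Average shear stress = F / (overlap * width)
= 15603 / (27 * 30)
= 19.263 MPa

19.263


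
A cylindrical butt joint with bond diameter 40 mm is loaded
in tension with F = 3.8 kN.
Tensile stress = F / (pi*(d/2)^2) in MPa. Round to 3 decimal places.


Area = pi * (40/2)^2 = 1256.6371 mm^2
Stress = 3.8*1000 / 1256.6371
= 3.024 MPa

3.024


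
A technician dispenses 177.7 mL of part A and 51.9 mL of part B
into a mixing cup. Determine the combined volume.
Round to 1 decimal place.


Combined volume = 177.7 + 51.9
= 229.6 mL

229.6


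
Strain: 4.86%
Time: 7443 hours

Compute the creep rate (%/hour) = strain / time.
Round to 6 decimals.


Creep rate = 4.86 / 7443
= 0.000653 %/h

0.000653


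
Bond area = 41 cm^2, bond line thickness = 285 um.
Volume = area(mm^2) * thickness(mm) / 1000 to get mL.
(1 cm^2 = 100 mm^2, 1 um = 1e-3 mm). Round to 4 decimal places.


area_mm2 = 41 * 100 = 4100
blt_mm = 285 * 1e-3 = 0.285
vol_mm3 = 4100 * 0.285 = 1168.5
vol_mL = 1168.5 / 1000 = 1.1685 mL

1.1685


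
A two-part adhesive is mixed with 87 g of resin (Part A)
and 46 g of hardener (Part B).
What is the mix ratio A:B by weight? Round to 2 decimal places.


Mix ratio = mass_A / mass_B
= 87 / 46
= 1.89

1.89


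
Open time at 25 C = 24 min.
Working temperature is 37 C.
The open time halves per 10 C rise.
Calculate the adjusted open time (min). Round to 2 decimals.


factor = 2^((37 - 25) / 10) = 2.2974
ot = 24 / 2.2974 = 10.45 min

10.45


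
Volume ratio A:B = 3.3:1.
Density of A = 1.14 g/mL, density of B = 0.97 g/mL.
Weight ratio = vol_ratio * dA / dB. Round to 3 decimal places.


Wt ratio = 3.3 * 1.14 / 0.97
= 3.878

3.878


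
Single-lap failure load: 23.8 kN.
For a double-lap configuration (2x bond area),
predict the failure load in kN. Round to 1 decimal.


Failure load = 23.8 * 2 = 47.6 kN

47.6


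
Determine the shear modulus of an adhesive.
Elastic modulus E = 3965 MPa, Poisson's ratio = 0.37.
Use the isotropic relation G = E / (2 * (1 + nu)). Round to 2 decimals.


G = 3965 / (2*(1+0.37)) = 3965 / 2.74
= 1447.08 MPa

1447.08


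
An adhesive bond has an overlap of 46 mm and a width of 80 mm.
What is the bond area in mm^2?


Bond area = overlap * width
= 46 * 80
= 3680 mm^2

3680


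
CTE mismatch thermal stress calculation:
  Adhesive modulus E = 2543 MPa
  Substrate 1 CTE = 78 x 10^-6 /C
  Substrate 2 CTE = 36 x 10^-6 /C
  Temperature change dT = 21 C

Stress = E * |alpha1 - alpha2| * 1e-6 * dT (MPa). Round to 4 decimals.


delta_alpha = |78 - 36| = 42 x 10^-6/C
Stress = 2543 * 42e-6 * 21
= 2.2429 MPa

2.2429


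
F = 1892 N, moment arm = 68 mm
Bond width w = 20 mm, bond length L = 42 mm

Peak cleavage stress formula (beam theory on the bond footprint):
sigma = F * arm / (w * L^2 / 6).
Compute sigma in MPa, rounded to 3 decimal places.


sigma = (1892 * 68) / (20 * 1764 / 6)
= 128656 * 6 / 35280
= 771936 / 35280
= 21.880 MPa

21.880


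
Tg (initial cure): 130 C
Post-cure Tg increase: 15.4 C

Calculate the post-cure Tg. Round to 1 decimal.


Post-cure Tg = 130 + 15.4 = 145.4 C

145.4


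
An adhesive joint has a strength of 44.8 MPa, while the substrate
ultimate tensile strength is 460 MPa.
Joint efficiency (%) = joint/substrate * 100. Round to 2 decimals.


Efficiency = 44.8 / 460 * 100
= 9.74%

9.74


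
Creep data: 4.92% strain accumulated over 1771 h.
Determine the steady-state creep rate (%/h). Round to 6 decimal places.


Rate = 4.92 / 1771 = 0.002778 %/h

0.002778


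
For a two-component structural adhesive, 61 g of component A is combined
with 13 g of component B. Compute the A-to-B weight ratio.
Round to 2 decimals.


Weight ratio A:B = 61 / 13
= 4.69

4.69


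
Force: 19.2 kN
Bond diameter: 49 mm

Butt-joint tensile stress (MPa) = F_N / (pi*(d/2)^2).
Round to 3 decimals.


F_N = 19.2 * 1000 = 19200.0 N
A = pi*(24.5)^2 = 1885.7410 mm^2
stress = 19200.0 / 1885.7410 = 10.182 MPa

10.182


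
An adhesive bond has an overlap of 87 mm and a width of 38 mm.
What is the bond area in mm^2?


Bond area = overlap * width
= 87 * 38
= 3306 mm^2

3306


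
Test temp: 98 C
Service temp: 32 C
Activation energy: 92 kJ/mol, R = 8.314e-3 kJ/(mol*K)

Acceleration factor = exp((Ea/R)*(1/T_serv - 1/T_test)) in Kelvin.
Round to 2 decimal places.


AF = exp((92/0.008314)*(1/305.15 - 1/371.15))
= 631.76

631.76


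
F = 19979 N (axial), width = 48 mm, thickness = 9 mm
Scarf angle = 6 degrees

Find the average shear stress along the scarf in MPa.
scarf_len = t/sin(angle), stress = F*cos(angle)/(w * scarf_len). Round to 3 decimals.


scarf_len = 9/sin(6 deg) = 86.1010
cos(6 deg) = 0.994522
stress = 19979*0.994522/(48*86.1010) = 4.808 MPa

4.808


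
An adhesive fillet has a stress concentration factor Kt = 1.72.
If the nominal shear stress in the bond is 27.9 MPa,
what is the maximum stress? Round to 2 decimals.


Max stress = 27.9 * 1.72 = 47.99 MPa

47.99


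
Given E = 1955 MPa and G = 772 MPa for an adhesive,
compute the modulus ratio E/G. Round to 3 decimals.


E/G ratio = 1955 / 772 = 2.532

2.532


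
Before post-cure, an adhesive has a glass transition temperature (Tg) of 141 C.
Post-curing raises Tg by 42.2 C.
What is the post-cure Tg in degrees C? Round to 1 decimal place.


Tg_post = Tg_base + delta_Tg
= 141 + 42.2
= 183.2 C

183.2


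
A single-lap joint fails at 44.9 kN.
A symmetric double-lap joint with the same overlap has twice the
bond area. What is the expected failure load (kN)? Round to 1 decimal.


Double-lap load = 2 * 44.9 = 89.8 kN

89.8


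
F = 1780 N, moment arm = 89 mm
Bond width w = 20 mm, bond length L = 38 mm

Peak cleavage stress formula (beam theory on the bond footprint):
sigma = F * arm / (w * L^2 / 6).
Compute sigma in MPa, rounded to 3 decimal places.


sigma = (1780 * 89) / (20 * 1444 / 6)
= 158420 * 6 / 28880
= 950520 / 28880
= 32.913 MPa

32.913


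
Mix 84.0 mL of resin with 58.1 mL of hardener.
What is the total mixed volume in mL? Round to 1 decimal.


Total = 84.0 + 58.1 = 142.1 mL

142.1


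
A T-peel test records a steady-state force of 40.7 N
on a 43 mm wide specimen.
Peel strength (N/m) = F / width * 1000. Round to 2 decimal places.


Peel strength = 40.7 / 43 * 1000
= 946.51 N/m

946.51


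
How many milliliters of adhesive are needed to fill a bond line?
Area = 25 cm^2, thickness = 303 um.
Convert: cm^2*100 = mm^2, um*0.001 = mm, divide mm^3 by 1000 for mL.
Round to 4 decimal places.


= (25 * 100) * (303 * 0.001) / 1000
= 0.7575 mL

0.7575


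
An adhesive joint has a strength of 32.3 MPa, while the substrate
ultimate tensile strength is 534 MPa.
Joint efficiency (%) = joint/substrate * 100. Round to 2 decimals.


Efficiency = 32.3 / 534 * 100
= 6.05%

6.05


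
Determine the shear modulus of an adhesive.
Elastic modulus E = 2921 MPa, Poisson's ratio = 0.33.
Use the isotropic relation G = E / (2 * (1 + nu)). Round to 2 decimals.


G = 2921 / (2*(1+0.33)) = 2921 / 2.66
= 1098.12 MPa

1098.12
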